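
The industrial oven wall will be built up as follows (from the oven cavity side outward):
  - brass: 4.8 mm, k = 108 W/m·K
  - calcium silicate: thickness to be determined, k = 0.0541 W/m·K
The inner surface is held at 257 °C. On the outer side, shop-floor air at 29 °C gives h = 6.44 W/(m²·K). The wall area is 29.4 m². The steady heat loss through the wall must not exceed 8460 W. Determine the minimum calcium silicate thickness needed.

L ≈ 34.5 mm

Treating each layer as a thermal resistance in series:
R_brass = L/(kA) = 0.0048/(108×29.4) = 1.512×10^-6 K/W
R_outer film = 1/(h_o·A) = 1/(6.44×29.4) = 0.005282 K/W
Sum of the known resistances R_other = 0.005283 K/W
Required total resistance R_tot = ΔT/Q_allow = 228/8460 = 0.02695 K/W
R_calcium silicate = R_tot − R_other = 0.02167 K/W
L = R·k·A = 0.02167×0.0541×29.4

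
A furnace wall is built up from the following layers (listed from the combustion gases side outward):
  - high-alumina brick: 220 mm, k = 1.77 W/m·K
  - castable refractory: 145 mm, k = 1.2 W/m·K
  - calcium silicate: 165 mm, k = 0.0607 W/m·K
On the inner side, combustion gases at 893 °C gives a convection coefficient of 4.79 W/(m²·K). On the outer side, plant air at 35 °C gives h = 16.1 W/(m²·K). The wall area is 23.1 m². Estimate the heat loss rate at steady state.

Thermal resistances in series:
R_inner film = 1/(h_i·A) = 1/(4.79×23.1) = 0.009038 K/W
R_high-alumina brick = L/(kA) = 0.22/(1.77×23.1) = 0.005381 K/W
R_castable refractory = L/(kA) = 0.145/(1.2×23.1) = 0.005231 K/W
R_calcium silicate = L/(kA) = 0.165/(0.0607×23.1) = 0.1177 K/W
R_outer film = 1/(h_o·A) = 1/(16.1×23.1) = 0.002689 K/W
R_total = 0.14 K/W
Q = ΔT / R_total = 858 / 0.14

Q ≈ 6130 W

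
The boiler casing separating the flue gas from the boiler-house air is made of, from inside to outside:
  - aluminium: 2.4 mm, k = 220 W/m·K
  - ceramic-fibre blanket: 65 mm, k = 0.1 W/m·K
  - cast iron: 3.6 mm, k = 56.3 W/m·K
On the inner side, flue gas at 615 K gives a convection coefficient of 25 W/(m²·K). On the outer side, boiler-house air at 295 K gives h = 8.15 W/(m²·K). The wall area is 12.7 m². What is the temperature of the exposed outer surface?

T ≈ 343 K

Thermal resistances in series:
R_inner film = 1/(h_i·A) = 1/(25×12.7) = 0.00315 K/W
R_aluminium = L/(kA) = 0.0024/(220×12.7) = 8.59×10^-7 K/W
R_ceramic-fibre blanket = L/(kA) = 0.065/(0.1×12.7) = 0.05118 K/W
R_cast iron = L/(kA) = 0.0036/(56.3×12.7) = 5.035×10^-6 K/W
R_outer film = 1/(h_o·A) = 1/(8.15×12.7) = 0.009661 K/W
R_total = 0.064 K/W;  Q = ΔT/R_total = 320/0.064 = 5000 W
T_interface = T_inner − Q·ΣR(inner→interface) = 615 − 5000×0.05434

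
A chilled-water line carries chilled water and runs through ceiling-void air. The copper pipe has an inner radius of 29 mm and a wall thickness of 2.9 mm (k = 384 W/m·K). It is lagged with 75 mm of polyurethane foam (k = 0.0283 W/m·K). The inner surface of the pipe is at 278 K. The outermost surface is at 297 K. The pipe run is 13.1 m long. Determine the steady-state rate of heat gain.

Per-layer cylindrical resistances, series-summed:
R_copper pipe wall = ln(31.9/29)/(2π×384×13.1) = 3.015×10^-6 K/W
R_polyurethane foam = ln(106.9/31.9)/(2π×0.0283×13.1) = 0.5191 K/W
R_total = 0.5192 K/W
Q = ΔT/R_total = 19/0.5192

Q ≈ 36.6 W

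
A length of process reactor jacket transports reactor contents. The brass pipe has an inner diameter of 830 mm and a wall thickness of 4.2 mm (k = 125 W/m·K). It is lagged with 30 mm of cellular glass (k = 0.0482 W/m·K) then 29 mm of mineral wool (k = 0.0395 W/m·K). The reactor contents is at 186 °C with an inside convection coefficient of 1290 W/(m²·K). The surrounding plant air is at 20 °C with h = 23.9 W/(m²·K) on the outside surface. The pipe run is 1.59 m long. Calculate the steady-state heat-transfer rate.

Q ≈ 534 W

For a radial system each layer contributes R = ln(r_out/r_in)/(2πkL); films add R = 1/(hA).
R_inner film = 1/(h_i·2πr₁L) = 1/(1290×2π×0.415×1.59) = 1.87×10^-4 K/W
R_brass pipe wall = ln(419.2/415)/(2π×125×1.59) = 8.064×10^-6 K/W
R_cellular glass = ln(449.2/419.2)/(2π×0.0482×1.59) = 0.1435 K/W
R_mineral wool = ln(478.2/449.2)/(2π×0.0395×1.59) = 0.1585 K/W
R_outer film = 1/(h_o·2πr_oL) = 1/(23.9×2π×0.4782×1.59) = 0.008758 K/W
R_total = 0.311 K/W
Q = ΔT/R_total = 166/0.311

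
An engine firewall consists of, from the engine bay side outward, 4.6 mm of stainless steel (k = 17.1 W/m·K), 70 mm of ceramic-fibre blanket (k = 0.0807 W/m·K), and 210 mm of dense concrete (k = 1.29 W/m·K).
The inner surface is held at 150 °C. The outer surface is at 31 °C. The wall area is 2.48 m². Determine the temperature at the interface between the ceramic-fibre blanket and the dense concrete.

Thermal resistances in series:
R_stainless steel = L/(kA) = 0.0046/(17.1×2.48) = 1.085×10^-4 K/W
R_ceramic-fibre blanket = L/(kA) = 0.07/(0.0807×2.48) = 0.3498 K/W
R_dense concrete = L/(kA) = 0.21/(1.29×2.48) = 0.06564 K/W
R_total = 0.4155 K/W;  Q = ΔT/R_total = 119/0.4155 = 286.4 W
T_interface = T_inner − Q·ΣR(inner→interface) = 150 − 286×0.3499

T ≈ 49.8 °C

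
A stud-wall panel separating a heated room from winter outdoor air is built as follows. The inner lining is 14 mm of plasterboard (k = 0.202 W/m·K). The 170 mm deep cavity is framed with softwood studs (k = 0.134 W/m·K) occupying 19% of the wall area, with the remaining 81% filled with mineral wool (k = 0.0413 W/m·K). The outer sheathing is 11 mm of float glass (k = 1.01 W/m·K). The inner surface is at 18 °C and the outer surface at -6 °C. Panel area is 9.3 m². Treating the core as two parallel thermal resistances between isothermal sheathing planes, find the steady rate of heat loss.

Q ≈ 75.3 W

Sheathing layers in series; stud and cavity paths in parallel between them.
R_inner = 0.014/(0.202×9.3) = 0.007452 K/W
R_stud  = 0.17/(0.134×0.19×9.3) = 0.718 K/W
R_cav   = 0.17/(0.0413×0.81×9.3) = 0.5464 K/W
1/R_core = 1/R_stud + 1/R_cav → R_core = 0.3103 K/W
R_outer = 0.011/(1.01×9.3) = 0.001171 K/W
R_total = 0.3189 K/W
Q = ΔT/R_total = 24/0.3189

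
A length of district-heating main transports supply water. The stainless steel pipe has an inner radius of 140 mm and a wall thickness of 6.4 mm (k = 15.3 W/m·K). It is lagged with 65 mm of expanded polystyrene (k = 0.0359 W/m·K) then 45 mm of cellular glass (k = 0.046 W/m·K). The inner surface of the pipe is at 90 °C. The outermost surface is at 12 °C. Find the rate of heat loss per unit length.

q′ ≈ 34 W/m

Treating each annulus and film as a series resistance:
R_stainless steel pipe wall = ln(146.4/140)/(2π×15.3×1) = 4.65×10^-4 K/W
R_expanded polystyrene = ln(211.4/146.4)/(2π×0.0359×1) = 1.629 K/W
R_cellular glass = ln(256.4/211.4)/(2π×0.046×1) = 0.6677 K/W
R_total = 2.297 K/W
Q = ΔT/R_total = 78/2.297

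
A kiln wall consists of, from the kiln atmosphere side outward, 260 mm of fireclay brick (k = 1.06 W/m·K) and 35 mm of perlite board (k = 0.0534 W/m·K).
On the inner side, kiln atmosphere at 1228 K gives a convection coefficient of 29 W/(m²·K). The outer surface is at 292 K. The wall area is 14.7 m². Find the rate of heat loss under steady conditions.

Treating each layer as a thermal resistance in series:
R_inner film = 1/(h_i·A) = 1/(29×14.7) = 0.002346 K/W
R_fireclay brick = L/(kA) = 0.26/(1.06×14.7) = 0.01669 K/W
R_perlite board = L/(kA) = 0.035/(0.0534×14.7) = 0.04459 K/W
R_total = 0.06362 K/W
Q = ΔT / R_total = 936 / 0.06362

Q ≈ 14700 W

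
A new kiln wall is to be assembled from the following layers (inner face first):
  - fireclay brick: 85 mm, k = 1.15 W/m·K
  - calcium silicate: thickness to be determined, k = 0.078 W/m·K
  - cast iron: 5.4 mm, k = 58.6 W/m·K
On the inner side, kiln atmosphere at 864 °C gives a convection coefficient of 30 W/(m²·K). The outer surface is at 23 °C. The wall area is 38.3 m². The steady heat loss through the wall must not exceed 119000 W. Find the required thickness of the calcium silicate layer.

L ≈ 12.7 mm

Using the resistance-network approach (series):
R_inner film = 1/(h_i·A) = 1/(30×38.3) = 8.703×10^-4 K/W
R_fireclay brick = L/(kA) = 0.085/(1.15×38.3) = 0.00193 K/W
R_cast iron = L/(kA) = 0.0054/(58.6×38.3) = 2.406×10^-6 K/W
Sum of the known resistances R_other = 0.002803 K/W
Required total resistance R_tot = ΔT/Q_allow = 841/119000 = 0.007067 K/W
R_calcium silicate = R_tot − R_other = 0.004265 K/W
L = R·k·A = 0.004265×0.078×38.3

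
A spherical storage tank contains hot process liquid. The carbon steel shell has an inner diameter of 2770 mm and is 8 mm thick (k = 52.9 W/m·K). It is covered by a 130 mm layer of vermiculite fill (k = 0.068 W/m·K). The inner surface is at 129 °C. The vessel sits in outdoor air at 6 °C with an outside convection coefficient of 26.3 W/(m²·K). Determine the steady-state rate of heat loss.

Q ≈ 1680 W

For a spherical shell R = (1/r₁ − 1/r₂)/(4πk); film R = 1/(h·4πr²). In series:
R_carbon steel shell = (1/1.385 − 1/1.393)/(4π×52.9) = 6.238×10^-6 K/W
R_vermiculite fill = (1/1.393 − 1/1.523)/(4π×0.068) = 0.07171 K/W
R_outer film = 1/(h·4πr_o²) = 1/(26.3×4π×1.523²) = 0.001304 K/W
R_total = 0.07302 K/W
Q = ΔT/R_total = 123/0.07302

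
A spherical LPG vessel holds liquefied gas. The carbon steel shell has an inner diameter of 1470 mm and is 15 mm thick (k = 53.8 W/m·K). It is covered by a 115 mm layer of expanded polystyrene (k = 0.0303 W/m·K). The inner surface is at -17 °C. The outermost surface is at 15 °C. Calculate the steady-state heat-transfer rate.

Each spherical layer contributes R = (1/r_i − 1/r_o)/(4πk):
R_carbon steel shell = (1/0.735 − 1/0.75)/(4π×53.8) = 4.025×10^-5 K/W
R_expanded polystyrene = (1/0.75 − 1/0.865)/(4π×0.0303) = 0.4656 K/W
R_total = 0.4656 K/W
Q = ΔT/R_total = 32/0.4656

Q ≈ 68.7 W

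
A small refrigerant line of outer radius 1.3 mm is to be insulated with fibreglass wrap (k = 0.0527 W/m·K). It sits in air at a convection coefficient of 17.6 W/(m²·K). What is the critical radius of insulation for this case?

r_cr ≈ 2.99 mm

For a cylinder r_cr = k/h = 0.0527/17.6
r_cr = 2.99 mm; since the bare radius (1.3 mm) is below r_cr, adding a thin layer of insulation will *increase* heat loss.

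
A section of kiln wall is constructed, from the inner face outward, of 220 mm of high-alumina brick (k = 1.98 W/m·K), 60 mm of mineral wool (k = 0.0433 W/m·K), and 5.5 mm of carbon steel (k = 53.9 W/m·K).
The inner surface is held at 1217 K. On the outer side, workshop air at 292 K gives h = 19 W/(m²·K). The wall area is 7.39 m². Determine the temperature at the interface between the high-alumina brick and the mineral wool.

T ≈ 1150 K

Using the resistance-network approach (series):
R_high-alumina brick = L/(kA) = 0.22/(1.98×7.39) = 0.01504 K/W
R_mineral wool = L/(kA) = 0.06/(0.0433×7.39) = 0.1875 K/W
R_carbon steel = L/(kA) = 0.0055/(53.9×7.39) = 1.381×10^-5 K/W
R_outer film = 1/(h_o·A) = 1/(19×7.39) = 0.007122 K/W
R_total = 0.2097 K/W;  Q = ΔT/R_total = 925/0.2097 = 4412 W
T_interface = T_inner − Q·ΣR(inner→interface) = 1217 − 4410×0.01504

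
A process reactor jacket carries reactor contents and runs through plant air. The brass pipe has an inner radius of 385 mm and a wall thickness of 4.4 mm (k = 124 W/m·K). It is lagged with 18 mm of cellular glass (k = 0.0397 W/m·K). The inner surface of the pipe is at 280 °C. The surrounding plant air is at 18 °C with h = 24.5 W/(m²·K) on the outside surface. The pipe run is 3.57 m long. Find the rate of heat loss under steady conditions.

Q ≈ 4750 W

Per-layer cylindrical resistances, series-summed:
R_brass pipe wall = ln(389.4/385)/(2π×124×3.57) = 4.086×10^-6 K/W
R_cellular glass = ln(407.4/389.4)/(2π×0.0397×3.57) = 0.05074 K/W
R_outer film = 1/(h_o·2πr_oL) = 1/(24.5×2π×0.4074×3.57) = 0.004466 K/W
R_total = 0.05522 K/W
Q = ΔT/R_total = 262/0.05522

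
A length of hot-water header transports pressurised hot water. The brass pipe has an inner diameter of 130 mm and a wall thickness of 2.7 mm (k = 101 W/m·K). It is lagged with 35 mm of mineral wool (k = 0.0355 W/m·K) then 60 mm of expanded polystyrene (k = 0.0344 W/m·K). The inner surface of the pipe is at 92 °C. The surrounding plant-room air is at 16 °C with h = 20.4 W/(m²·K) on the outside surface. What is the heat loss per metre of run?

Radial resistances (cylindrical: R_cond = ln(r_o/r_i)/(2πkL), R_conv = 1/(h·2πrL)):
R_brass pipe wall = ln(67.7/65)/(2π×101×1) = 6.413×10^-5 K/W
R_mineral wool = ln(102.7/67.7)/(2π×0.0355×1) = 1.868 K/W
R_expanded polystyrene = ln(162.7/102.7)/(2π×0.0344×1) = 2.129 K/W
R_outer film = 1/(h_o·2πr_oL) = 1/(20.4×2π×0.1627×1) = 0.04795 K/W
R_total = 4.045 K/W
Q = ΔT/R_total = 76/4.045

q′ ≈ 18.8 W/m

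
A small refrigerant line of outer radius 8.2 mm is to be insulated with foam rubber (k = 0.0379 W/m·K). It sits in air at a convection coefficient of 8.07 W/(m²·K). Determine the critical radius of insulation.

r_cr ≈ 4.7 mm

For a cylinder r_cr = k/h = 0.0379/8.07
r_cr = 4.7 mm; since the bare radius (8.2 mm) is above r_cr, any added insulation will reduce heat loss.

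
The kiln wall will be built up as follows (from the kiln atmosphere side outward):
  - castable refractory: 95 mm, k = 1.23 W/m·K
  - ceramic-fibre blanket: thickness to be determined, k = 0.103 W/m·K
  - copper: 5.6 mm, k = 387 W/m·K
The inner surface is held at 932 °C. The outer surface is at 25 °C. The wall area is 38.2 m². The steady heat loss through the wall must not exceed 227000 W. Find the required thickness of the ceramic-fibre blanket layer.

L ≈ 7.76 mm

Thermal resistances in series:
R_castable refractory = L/(kA) = 0.095/(1.23×38.2) = 0.002022 K/W
R_copper = L/(kA) = 0.0056/(387×38.2) = 3.788×10^-7 K/W
Sum of the known resistances R_other = 0.002022 K/W
Required total resistance R_tot = ΔT/Q_allow = 907/227000 = 0.003996 K/W
R_ceramic-fibre blanket = R_tot − R_other = 0.001973 K/W
L = R·k·A = 0.001973×0.103×38.2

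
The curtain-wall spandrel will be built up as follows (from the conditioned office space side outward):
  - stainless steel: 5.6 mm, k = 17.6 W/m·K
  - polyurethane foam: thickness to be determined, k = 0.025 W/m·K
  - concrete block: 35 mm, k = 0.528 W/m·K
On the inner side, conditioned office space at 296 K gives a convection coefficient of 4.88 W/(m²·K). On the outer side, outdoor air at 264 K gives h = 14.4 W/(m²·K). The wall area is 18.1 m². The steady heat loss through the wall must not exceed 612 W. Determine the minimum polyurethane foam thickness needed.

Model the wall as resistances in series:
R_inner film = 1/(h_i·A) = 1/(4.88×18.1) = 0.01132 K/W
R_stainless steel = L/(kA) = 0.0056/(17.6×18.1) = 1.758×10^-5 K/W
R_concrete block = L/(kA) = 0.035/(0.528×18.1) = 0.003662 K/W
R_outer film = 1/(h_o·A) = 1/(14.4×18.1) = 0.003837 K/W
Sum of the known resistances R_other = 0.01884 K/W
Required total resistance R_tot = ΔT/Q_allow = 32/612 = 0.05229 K/W
R_polyurethane foam = R_tot − R_other = 0.03345 K/W
L = R·k·A = 0.03345×0.025×18.1

L ≈ 15.1 mm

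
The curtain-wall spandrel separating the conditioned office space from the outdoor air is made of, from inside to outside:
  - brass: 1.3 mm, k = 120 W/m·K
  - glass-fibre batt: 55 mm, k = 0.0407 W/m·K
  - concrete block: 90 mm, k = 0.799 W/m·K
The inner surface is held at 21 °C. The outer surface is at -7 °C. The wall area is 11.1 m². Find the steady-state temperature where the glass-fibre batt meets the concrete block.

T ≈ -4.85 °C

Model the wall as resistances in series:
R_brass = L/(kA) = 0.0013/(120×11.1) = 9.76×10^-7 K/W
R_glass-fibre batt = L/(kA) = 0.055/(0.0407×11.1) = 0.1217 K/W
R_concrete block = L/(kA) = 0.09/(0.799×11.1) = 0.01015 K/W
R_total = 0.1319 K/W;  Q = ΔT/R_total = 28/0.1319 = 212.3 W
T_interface = T_inner − Q·ΣR(inner→interface) = 21 − 212×0.1217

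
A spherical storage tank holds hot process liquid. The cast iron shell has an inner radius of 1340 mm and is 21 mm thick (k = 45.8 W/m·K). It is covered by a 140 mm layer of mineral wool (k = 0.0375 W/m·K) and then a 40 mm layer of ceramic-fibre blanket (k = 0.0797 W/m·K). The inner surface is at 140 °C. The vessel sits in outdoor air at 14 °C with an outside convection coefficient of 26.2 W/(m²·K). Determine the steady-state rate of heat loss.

Q ≈ 768 W

For a spherical shell R = (1/r₁ − 1/r₂)/(4πk); film R = 1/(h·4πr²). In series:
R_cast iron shell = (1/1.34 − 1/1.361)/(4π×45.8) = 2.001×10^-5 K/W
R_mineral wool = (1/1.361 − 1/1.501)/(4π×0.0375) = 0.1454 K/W
R_ceramic-fibre blanket = (1/1.501 − 1/1.541)/(4π×0.0797) = 0.01727 K/W
R_outer film = 1/(h·4πr_o²) = 1/(26.2×4π×1.541²) = 0.001279 K/W
R_total = 0.164 K/W
Q = ΔT/R_total = 126/0.164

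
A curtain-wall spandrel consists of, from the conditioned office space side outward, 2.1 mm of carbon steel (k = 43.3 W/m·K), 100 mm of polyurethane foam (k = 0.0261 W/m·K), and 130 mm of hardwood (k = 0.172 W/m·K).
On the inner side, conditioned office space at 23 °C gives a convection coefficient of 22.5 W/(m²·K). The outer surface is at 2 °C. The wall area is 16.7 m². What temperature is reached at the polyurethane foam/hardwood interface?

T ≈ 5.43 °C

Using the resistance-network approach (series):
R_inner film = 1/(h_i·A) = 1/(22.5×16.7) = 0.002661 K/W
R_carbon steel = L/(kA) = 0.0021/(43.3×16.7) = 2.904×10^-6 K/W
R_polyurethane foam = L/(kA) = 0.1/(0.0261×16.7) = 0.2294 K/W
R_hardwood = L/(kA) = 0.13/(0.172×16.7) = 0.04526 K/W
R_total = 0.2773 K/W;  Q = ΔT/R_total = 21/0.2773 = 75.72 W
T_interface = T_inner − Q·ΣR(inner→interface) = 23 − 75.7×0.2321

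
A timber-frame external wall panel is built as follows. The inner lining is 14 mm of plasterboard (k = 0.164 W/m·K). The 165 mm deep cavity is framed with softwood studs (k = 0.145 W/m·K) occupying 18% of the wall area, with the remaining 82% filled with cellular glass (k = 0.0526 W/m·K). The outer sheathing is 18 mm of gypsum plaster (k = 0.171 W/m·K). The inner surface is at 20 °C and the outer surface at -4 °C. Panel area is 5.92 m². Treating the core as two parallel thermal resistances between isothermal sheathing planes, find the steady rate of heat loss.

Sheathing layers in series; stud and cavity paths in parallel between them.
R_inner = 0.014/(0.164×5.92) = 0.01442 K/W
R_stud  = 0.165/(0.145×0.18×5.92) = 1.068 K/W
R_cav   = 0.165/(0.0526×0.82×5.92) = 0.6462 K/W
1/R_core = 1/R_stud + 1/R_cav → R_core = 0.4026 K/W
R_outer = 0.018/(0.171×5.92) = 0.01778 K/W
R_total = 0.4348 K/W
Q = ΔT/R_total = 24/0.4348

Q ≈ 55.2 W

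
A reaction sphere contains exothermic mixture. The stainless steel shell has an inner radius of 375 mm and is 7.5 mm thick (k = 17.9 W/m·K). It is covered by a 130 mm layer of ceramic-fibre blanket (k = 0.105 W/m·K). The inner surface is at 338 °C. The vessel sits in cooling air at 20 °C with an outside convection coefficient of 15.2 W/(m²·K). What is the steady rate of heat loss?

Spherical conduction: R = (1/r_in − 1/r_out)/(4πk) per layer; series-sum.
R_stainless steel shell = (1/0.375 − 1/0.3825)/(4π×17.9) = 2.325×10^-4 K/W
R_ceramic-fibre blanket = (1/0.3825 − 1/0.5125)/(4π×0.105) = 0.5026 K/W
R_outer film = 1/(h·4πr_o²) = 1/(15.2×4π×0.5125²) = 0.01993 K/W
R_total = 0.5228 K/W
Q = ΔT/R_total = 318/0.5228

Q ≈ 608 W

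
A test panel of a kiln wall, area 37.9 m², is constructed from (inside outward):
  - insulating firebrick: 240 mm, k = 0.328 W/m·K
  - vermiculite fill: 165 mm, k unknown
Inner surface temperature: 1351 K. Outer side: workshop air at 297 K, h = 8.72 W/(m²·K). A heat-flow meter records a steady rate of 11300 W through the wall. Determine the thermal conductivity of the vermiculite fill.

Treating each layer as a thermal resistance in series:
R_insulating firebrick = L/(kA) = 0.24/(0.328×37.9) = 0.01931 K/W
R_outer film = 1/(h_o·A) = 1/(8.72×37.9) = 0.003026 K/W
Sum of known resistances R_other = 0.02233 K/W
Total R = ΔT/Q = 1054/11300 = 0.09327 K/W
R_vermiculite fill = R_total − R_other = 0.07094 K/W
k = L/(R·A) = 0.165/(0.07094×37.9)

k ≈ 0.0614 W/(m·K)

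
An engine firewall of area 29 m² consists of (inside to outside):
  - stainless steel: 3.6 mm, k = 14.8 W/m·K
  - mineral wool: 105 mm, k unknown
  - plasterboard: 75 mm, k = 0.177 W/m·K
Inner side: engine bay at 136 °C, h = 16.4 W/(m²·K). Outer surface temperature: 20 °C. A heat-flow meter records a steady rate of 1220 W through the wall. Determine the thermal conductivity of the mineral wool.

Model the wall as resistances in series:
R_inner film = 1/(h_i·A) = 1/(16.4×29) = 0.002103 K/W
R_stainless steel = L/(kA) = 0.0036/(14.8×29) = 8.388×10^-6 K/W
R_plasterboard = L/(kA) = 0.075/(0.177×29) = 0.01461 K/W
Sum of known resistances R_other = 0.01672 K/W
Total R = ΔT/Q = 116/1220 = 0.09508 K/W
R_mineral wool = R_total − R_other = 0.07836 K/W
k = L/(R·A) = 0.105/(0.07836×29)

k ≈ 0.0462 W/(m·K)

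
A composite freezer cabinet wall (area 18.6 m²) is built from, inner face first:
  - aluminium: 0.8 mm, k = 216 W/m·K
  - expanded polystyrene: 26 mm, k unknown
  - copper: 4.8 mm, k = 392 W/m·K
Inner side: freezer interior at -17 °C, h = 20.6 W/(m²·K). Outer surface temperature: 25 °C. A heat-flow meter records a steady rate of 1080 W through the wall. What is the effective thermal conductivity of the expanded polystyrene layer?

k ≈ 0.0385 W/(m·K)

Thermal resistances in series:
R_inner film = 1/(h_i·A) = 1/(20.6×18.6) = 0.00261 K/W
R_aluminium = L/(kA) = 0.0008/(216×18.6) = 1.991×10^-7 K/W
R_copper = L/(kA) = 0.0048/(392×18.6) = 6.583×10^-7 K/W
Sum of known resistances R_other = 0.002611 K/W
Total R = ΔT/Q = 42/1080 = 0.03889 K/W
R_expanded polystyrene = R_total − R_other = 0.03628 K/W
k = L/(R·A) = 0.026/(0.03628×18.6)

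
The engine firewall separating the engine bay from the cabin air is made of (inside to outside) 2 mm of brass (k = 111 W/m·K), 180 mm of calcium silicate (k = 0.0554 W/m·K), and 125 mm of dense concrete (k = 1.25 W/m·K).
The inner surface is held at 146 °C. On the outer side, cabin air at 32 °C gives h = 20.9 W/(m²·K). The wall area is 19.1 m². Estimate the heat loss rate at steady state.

Q ≈ 641 W

Series thermal resistances:
R_brass = L/(kA) = 0.002/(111×19.1) = 9.434×10^-7 K/W
R_calcium silicate = L/(kA) = 0.18/(0.0554×19.1) = 0.1701 K/W
R_dense concrete = L/(kA) = 0.125/(1.25×19.1) = 0.005236 K/W
R_outer film = 1/(h_o·A) = 1/(20.9×19.1) = 0.002505 K/W
R_total = 0.1779 K/W
Q = ΔT / R_total = 114 / 0.1779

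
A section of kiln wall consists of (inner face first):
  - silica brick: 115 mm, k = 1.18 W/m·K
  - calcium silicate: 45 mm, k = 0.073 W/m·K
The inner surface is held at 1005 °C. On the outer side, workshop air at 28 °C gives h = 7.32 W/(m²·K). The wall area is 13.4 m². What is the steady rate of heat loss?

Thermal resistances in series:
R_silica brick = L/(kA) = 0.115/(1.18×13.4) = 0.007273 K/W
R_calcium silicate = L/(kA) = 0.045/(0.073×13.4) = 0.046 K/W
R_outer film = 1/(h_o·A) = 1/(7.32×13.4) = 0.01019 K/W
R_total = 0.06347 K/W
Q = ΔT / R_total = 977 / 0.06347

Q ≈ 15400 W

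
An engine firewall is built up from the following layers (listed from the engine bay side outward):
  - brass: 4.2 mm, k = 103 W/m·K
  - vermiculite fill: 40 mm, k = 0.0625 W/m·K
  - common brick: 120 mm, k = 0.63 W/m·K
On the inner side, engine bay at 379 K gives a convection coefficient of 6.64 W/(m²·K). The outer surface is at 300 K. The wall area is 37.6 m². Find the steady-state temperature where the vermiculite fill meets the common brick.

Series thermal resistances:
R_inner film = 1/(h_i·A) = 1/(6.64×37.6) = 0.004005 K/W
R_brass = L/(kA) = 0.0042/(103×37.6) = 1.084×10^-6 K/W
R_vermiculite fill = L/(kA) = 0.04/(0.0625×37.6) = 0.01702 K/W
R_common brick = L/(kA) = 0.12/(0.63×37.6) = 0.005066 K/W
R_total = 0.02609 K/W;  Q = ΔT/R_total = 79/0.02609 = 3028 W
T_interface = T_inner − Q·ΣR(inner→interface) = 379 − 3030×0.02103

T ≈ 315 K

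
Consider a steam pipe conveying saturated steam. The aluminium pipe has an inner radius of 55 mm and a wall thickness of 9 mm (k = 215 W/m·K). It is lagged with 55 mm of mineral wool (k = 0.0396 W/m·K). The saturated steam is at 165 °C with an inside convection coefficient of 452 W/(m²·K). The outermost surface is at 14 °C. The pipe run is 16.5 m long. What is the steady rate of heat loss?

Q ≈ 997 W

Per-layer cylindrical resistances, series-summed:
R_inner film = 1/(h_i·2πr₁L) = 1/(452×2π×0.055×16.5) = 3.88×10^-4 K/W
R_aluminium pipe wall = ln(64/55)/(2π×215×16.5) = 6.799×10^-6 K/W
R_mineral wool = ln(119/64)/(2π×0.0396×16.5) = 0.1511 K/W
R_total = 0.1515 K/W
Q = ΔT/R_total = 151/0.1515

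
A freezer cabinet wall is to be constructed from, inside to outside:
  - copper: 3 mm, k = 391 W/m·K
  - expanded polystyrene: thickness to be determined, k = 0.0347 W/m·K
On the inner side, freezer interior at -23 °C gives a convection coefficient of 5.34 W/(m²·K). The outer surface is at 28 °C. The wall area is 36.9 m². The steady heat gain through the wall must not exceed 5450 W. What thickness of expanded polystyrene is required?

Using the resistance-network approach (series):
R_inner film = 1/(h_i·A) = 1/(5.34×36.9) = 0.005075 K/W
R_copper = L/(kA) = 0.003/(391×36.9) = 2.079×10^-7 K/W
Sum of the known resistances R_other = 0.005075 K/W
Required total resistance R_tot = ΔT/Q_allow = 51/5450 = 0.009358 K/W
R_expanded polystyrene = R_tot − R_other = 0.004283 K/W
L = R·k·A = 0.004283×0.0347×36.9

L ≈ 5.48 mm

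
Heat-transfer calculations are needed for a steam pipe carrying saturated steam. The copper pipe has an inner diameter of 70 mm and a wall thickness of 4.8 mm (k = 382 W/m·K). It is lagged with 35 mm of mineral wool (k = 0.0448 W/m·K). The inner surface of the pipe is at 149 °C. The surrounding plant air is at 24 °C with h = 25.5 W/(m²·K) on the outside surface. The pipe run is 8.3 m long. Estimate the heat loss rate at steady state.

Q ≈ 446 W

Cylindrical conduction, so R = ln(r₂/r₁)/(2πkL) per layer, in series:
R_copper pipe wall = ln(39.8/35)/(2π×382×8.3) = 6.451×10^-6 K/W
R_mineral wool = ln(74.8/39.8)/(2π×0.0448×8.3) = 0.2701 K/W
R_outer film = 1/(h_o·2πr_oL) = 1/(25.5×2π×0.0748×8.3) = 0.01005 K/W
R_total = 0.2801 K/W
Q = ΔT/R_total = 125/0.2801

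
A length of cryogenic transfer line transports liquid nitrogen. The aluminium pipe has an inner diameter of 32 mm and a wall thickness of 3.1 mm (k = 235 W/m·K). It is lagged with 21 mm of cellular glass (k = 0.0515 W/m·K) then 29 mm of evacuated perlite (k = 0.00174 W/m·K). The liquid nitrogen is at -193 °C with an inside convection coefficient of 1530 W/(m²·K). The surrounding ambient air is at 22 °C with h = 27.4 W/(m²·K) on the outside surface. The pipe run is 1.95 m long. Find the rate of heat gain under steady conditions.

Treating each annulus and film as a series resistance:
R_inner film = 1/(h_i·2πr₁L) = 1/(1530×2π×0.016×1.95) = 0.003334 K/W
R_aluminium pipe wall = ln(19.1/16)/(2π×235×1.95) = 6.151×10^-5 K/W
R_cellular glass = ln(40.1/19.1)/(2π×0.0515×1.95) = 1.175 K/W
R_evacuated perlite = ln(69.1/40.1)/(2π×0.00174×1.95) = 25.53 K/W
R_outer film = 1/(h_o·2πr_oL) = 1/(27.4×2π×0.0691×1.95) = 0.04311 K/W
R_total = 26.75 K/W
Q = ΔT/R_total = 215/26.75

Q ≈ 8.04 W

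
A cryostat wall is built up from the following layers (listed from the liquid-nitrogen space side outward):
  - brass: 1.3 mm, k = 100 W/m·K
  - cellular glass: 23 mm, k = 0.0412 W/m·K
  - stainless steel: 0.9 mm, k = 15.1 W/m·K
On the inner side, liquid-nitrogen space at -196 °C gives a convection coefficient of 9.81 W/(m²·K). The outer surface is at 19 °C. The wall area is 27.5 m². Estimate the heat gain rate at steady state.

Q ≈ 8950 W

Using the resistance-network approach (series):
R_inner film = 1/(h_i·A) = 1/(9.81×27.5) = 0.003707 K/W
R_brass = L/(kA) = 0.0013/(100×27.5) = 4.727×10^-7 K/W
R_cellular glass = L/(kA) = 0.023/(0.0412×27.5) = 0.0203 K/W
R_stainless steel = L/(kA) = 0.0009/(15.1×27.5) = 2.167×10^-6 K/W
R_total = 0.02401 K/W
Q = ΔT / R_total = 215 / 0.02401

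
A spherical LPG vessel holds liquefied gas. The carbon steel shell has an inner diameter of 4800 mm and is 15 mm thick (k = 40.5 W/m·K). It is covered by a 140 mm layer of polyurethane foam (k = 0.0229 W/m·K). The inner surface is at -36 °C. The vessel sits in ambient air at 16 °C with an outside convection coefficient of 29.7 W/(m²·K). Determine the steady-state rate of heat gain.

Q ≈ 656 W

Each spherical layer contributes R = (1/r_i − 1/r_o)/(4πk):
R_carbon steel shell = (1/2.4 − 1/2.415)/(4π×40.5) = 5.085×10^-6 K/W
R_polyurethane foam = (1/2.415 − 1/2.555)/(4π×0.0229) = 0.07885 K/W
R_outer film = 1/(h·4πr_o²) = 1/(29.7×4π×2.555²) = 4.104×10^-4 K/W
R_total = 0.07926 K/W
Q = ΔT/R_total = 52/0.07926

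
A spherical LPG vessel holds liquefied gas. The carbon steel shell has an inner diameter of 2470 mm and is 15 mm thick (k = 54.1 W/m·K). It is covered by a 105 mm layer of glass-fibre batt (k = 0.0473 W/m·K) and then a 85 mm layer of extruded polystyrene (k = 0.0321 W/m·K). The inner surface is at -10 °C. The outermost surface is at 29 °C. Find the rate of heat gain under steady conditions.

Q ≈ 184 W

Each spherical layer contributes R = (1/r_i − 1/r_o)/(4πk):
R_carbon steel shell = (1/1.235 − 1/1.25)/(4π×54.1) = 1.429×10^-5 K/W
R_glass-fibre batt = (1/1.25 − 1/1.355)/(4π×0.0473) = 0.1043 K/W
R_extruded polystyrene = (1/1.355 − 1/1.44)/(4π×0.0321) = 0.108 K/W
R_total = 0.2123 K/W
Q = ΔT/R_total = 39/0.2123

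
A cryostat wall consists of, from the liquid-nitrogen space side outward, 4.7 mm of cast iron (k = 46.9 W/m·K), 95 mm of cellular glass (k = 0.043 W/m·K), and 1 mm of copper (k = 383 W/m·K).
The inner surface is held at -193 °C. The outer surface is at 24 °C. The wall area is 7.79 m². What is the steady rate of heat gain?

Model the wall as resistances in series:
R_cast iron = L/(kA) = 0.0047/(46.9×7.79) = 1.286×10^-5 K/W
R_cellular glass = L/(kA) = 0.095/(0.043×7.79) = 0.2836 K/W
R_copper = L/(kA) = 0.001/(383×7.79) = 3.352×10^-7 K/W
R_total = 0.2836 K/W
Q = ΔT / R_total = 217 / 0.2836

Q ≈ 765 W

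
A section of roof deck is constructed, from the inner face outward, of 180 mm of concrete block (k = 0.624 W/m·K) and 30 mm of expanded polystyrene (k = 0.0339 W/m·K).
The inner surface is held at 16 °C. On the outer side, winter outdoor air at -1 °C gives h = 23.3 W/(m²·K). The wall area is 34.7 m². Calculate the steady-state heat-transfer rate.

Q ≈ 485 W

Model the wall as resistances in series:
R_concrete block = L/(kA) = 0.18/(0.624×34.7) = 0.008313 K/W
R_expanded polystyrene = L/(kA) = 0.03/(0.0339×34.7) = 0.0255 K/W
R_outer film = 1/(h_o·A) = 1/(23.3×34.7) = 0.001237 K/W
R_total = 0.03505 K/W
Q = ΔT / R_total = 17 / 0.03505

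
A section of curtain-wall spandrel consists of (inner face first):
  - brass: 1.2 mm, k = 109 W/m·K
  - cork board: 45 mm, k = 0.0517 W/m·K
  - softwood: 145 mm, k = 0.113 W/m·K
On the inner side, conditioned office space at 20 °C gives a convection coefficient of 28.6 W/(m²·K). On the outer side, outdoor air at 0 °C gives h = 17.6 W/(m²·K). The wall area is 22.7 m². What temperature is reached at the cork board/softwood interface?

T ≈ 11.9 °C

Thermal resistances in series:
R_inner film = 1/(h_i·A) = 1/(28.6×22.7) = 0.00154 K/W
R_brass = L/(kA) = 0.0012/(109×22.7) = 4.85×10^-7 K/W
R_cork board = L/(kA) = 0.045/(0.0517×22.7) = 0.03834 K/W
R_softwood = L/(kA) = 0.145/(0.113×22.7) = 0.05653 K/W
R_outer film = 1/(h_o·A) = 1/(17.6×22.7) = 0.002503 K/W
R_total = 0.09892 K/W;  Q = ΔT/R_total = 20/0.09892 = 202.2 W
T_interface = T_inner − Q·ΣR(inner→interface) = 20 − 202×0.03988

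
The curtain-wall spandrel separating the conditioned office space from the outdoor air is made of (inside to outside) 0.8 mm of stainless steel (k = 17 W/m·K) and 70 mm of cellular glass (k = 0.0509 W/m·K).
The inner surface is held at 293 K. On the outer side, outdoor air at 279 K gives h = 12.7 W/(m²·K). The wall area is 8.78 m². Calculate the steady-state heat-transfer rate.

Q ≈ 84.5 W

Using the resistance-network approach (series):
R_stainless steel = L/(kA) = 0.0008/(17×8.78) = 5.36×10^-6 K/W
R_cellular glass = L/(kA) = 0.07/(0.0509×8.78) = 0.1566 K/W
R_outer film = 1/(h_o·A) = 1/(12.7×8.78) = 0.008968 K/W
R_total = 0.1656 K/W
Q = ΔT / R_total = 14 / 0.1656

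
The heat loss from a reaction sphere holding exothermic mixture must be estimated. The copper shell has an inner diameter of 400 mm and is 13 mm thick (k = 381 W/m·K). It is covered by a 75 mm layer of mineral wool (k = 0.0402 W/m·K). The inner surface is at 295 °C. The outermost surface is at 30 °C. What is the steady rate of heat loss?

For a spherical shell R = (1/r₁ − 1/r₂)/(4πk); film R = 1/(h·4πr²). In series:
R_copper shell = (1/0.2 − 1/0.213)/(4π×381) = 6.374×10^-5 K/W
R_mineral wool = (1/0.213 − 1/0.288)/(4π×0.0402) = 2.42 K/W
R_total = 2.42 K/W
Q = ΔT/R_total = 265/2.42

Q ≈ 109 W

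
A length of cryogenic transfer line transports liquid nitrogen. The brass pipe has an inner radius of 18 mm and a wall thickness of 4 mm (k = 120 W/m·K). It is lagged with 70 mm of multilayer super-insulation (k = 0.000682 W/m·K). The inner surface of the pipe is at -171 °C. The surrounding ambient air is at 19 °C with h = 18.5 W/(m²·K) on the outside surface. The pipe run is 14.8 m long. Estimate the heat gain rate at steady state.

Q ≈ 8.42 W

Cylindrical conduction, so R = ln(r₂/r₁)/(2πkL) per layer, in series:
R_brass pipe wall = ln(22/18)/(2π×120×14.8) = 1.798×10^-5 K/W
R_multilayer super-insulation = ln(92/22)/(2π×0.000682×14.8) = 22.56 K/W
R_outer film = 1/(h_o·2πr_oL) = 1/(18.5×2π×0.092×14.8) = 0.006318 K/W
R_total = 22.57 K/W
Q = ΔT/R_total = 190/22.57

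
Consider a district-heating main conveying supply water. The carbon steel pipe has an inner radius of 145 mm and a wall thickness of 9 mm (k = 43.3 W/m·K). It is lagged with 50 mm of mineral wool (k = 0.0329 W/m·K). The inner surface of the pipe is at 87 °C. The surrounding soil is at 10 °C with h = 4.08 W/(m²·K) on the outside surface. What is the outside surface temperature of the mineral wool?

T ≈ 19.5 °C

Cylindrical conduction, so R = ln(r₂/r₁)/(2πkL) per layer, in series:
R_carbon steel pipe wall = ln(154/145)/(2π×43.3×1) = 2.213×10^-4 K/W
R_mineral wool = ln(204/154)/(2π×0.0329×1) = 1.36 K/W
R_outer film = 1/(h_o·2πr_oL) = 1/(4.08×2π×0.204×1) = 0.1912 K/W
R_total = 1.552 K/W
Q = ΔT/R_total = 77/1.552
Q = 49.6 W/m
T_interface = T_inner − Q·ΣR(inner→interface) = 87 − 49.6×1.36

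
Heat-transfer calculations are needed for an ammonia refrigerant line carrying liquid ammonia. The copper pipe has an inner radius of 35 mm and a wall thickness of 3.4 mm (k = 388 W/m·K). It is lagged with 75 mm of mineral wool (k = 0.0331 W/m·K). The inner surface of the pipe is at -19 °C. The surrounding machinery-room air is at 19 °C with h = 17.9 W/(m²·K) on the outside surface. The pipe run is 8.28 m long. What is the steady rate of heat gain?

Q ≈ 59.5 W

Cylindrical conduction, so R = ln(r₂/r₁)/(2πkL) per layer, in series:
R_copper pipe wall = ln(38.4/35)/(2π×388×8.28) = 4.593×10^-6 K/W
R_mineral wool = ln(113.4/38.4)/(2π×0.0331×8.28) = 0.6288 K/W
R_outer film = 1/(h_o·2πr_oL) = 1/(17.9×2π×0.1134×8.28) = 0.009469 K/W
R_total = 0.6383 K/W
Q = ΔT/R_total = 38/0.6383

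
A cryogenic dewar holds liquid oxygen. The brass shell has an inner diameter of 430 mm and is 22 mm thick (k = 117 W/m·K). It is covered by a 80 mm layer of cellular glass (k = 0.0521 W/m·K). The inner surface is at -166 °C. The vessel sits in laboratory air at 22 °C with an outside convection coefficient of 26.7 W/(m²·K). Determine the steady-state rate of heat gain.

Q ≈ 114 W

Spherical conduction: R = (1/r_in − 1/r_out)/(4πk) per layer; series-sum.
R_brass shell = (1/0.215 − 1/0.237)/(4π×117) = 2.937×10^-4 K/W
R_cellular glass = (1/0.237 − 1/0.317)/(4π×0.0521) = 1.626 K/W
R_outer film = 1/(h·4πr_o²) = 1/(26.7×4π×0.317²) = 0.02966 K/W
R_total = 1.656 K/W
Q = ΔT/R_total = 188/1.656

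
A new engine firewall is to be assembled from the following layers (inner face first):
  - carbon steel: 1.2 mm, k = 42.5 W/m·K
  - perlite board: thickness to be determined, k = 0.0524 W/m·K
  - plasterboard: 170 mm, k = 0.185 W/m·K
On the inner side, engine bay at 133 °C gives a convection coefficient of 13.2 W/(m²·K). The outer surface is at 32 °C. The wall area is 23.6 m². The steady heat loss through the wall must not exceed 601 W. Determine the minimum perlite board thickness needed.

L ≈ 156 mm

Series thermal resistances:
R_inner film = 1/(h_i·A) = 1/(13.2×23.6) = 0.00321 K/W
R_carbon steel = L/(kA) = 0.0012/(42.5×23.6) = 1.196×10^-6 K/W
R_plasterboard = L/(kA) = 0.17/(0.185×23.6) = 0.03894 K/W
Sum of the known resistances R_other = 0.04215 K/W
Required total resistance R_tot = ΔT/Q_allow = 101/601 = 0.1681 K/W
R_perlite board = R_tot − R_other = 0.1259 K/W
L = R·k·A = 0.1259×0.0524×23.6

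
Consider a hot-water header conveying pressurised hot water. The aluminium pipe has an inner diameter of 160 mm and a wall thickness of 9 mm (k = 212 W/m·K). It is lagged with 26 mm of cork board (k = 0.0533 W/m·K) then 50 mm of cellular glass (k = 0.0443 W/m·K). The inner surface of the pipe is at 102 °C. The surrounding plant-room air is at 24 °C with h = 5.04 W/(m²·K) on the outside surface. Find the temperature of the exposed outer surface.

Per-layer cylindrical resistances, series-summed:
R_aluminium pipe wall = ln(89/80)/(2π×212×1) = 8.004×10^-5 K/W
R_cork board = ln(115/89)/(2π×0.0533×1) = 0.7653 K/W
R_cellular glass = ln(165/115)/(2π×0.0443×1) = 1.297 K/W
R_outer film = 1/(h_o·2πr_oL) = 1/(5.04×2π×0.165×1) = 0.1914 K/W
R_total = 2.254 K/W
Q = ΔT/R_total = 78/2.254
Q = 34.6 W/m
T_interface = T_inner − Q·ΣR(inner→interface) = 102 − 34.6×2.062

T ≈ 30.6 °C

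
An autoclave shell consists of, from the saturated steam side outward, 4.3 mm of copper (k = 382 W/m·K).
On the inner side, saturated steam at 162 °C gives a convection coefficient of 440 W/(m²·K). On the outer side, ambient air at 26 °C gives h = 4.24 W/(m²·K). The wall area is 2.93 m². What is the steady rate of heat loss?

Q ≈ 1670 W

Using the resistance-network approach (series):
R_inner film = 1/(h_i·A) = 1/(440×2.93) = 7.757×10^-4 K/W
R_copper = L/(kA) = 0.0043/(382×2.93) = 3.842×10^-6 K/W
R_outer film = 1/(h_o·A) = 1/(4.24×2.93) = 0.08049 K/W
R_total = 0.08127 K/W
Q = ΔT / R_total = 136 / 0.08127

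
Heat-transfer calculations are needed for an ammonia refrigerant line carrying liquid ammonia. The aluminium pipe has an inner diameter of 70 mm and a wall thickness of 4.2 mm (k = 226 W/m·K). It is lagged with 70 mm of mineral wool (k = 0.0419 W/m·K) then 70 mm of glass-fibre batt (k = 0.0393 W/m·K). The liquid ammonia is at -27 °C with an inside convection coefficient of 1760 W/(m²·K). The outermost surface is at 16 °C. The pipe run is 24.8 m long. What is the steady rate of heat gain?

For a radial system each layer contributes R = ln(r_out/r_in)/(2πkL); films add R = 1/(hA).
R_inner film = 1/(h_i·2πr₁L) = 1/(1760×2π×0.035×24.8) = 1.042×10^-4 K/W
R_aluminium pipe wall = ln(39.2/35)/(2π×226×24.8) = 3.218×10^-6 K/W
R_mineral wool = ln(109.2/39.2)/(2π×0.0419×24.8) = 0.1569 K/W
R_glass-fibre batt = ln(179.2/109.2)/(2π×0.0393×24.8) = 0.08088 K/W
R_total = 0.2379 K/W
Q = ΔT/R_total = 43/0.2379

Q ≈ 181 W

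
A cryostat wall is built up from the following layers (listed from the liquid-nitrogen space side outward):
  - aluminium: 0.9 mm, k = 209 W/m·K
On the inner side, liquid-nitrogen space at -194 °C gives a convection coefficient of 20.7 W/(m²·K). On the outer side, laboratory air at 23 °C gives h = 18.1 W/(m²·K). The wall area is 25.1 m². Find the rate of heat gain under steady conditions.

Q ≈ 52600 W

Treating each layer as a thermal resistance in series:
R_inner film = 1/(h_i·A) = 1/(20.7×25.1) = 0.001925 K/W
R_aluminium = L/(kA) = 0.0009/(209×25.1) = 1.716×10^-7 K/W
R_outer film = 1/(h_o·A) = 1/(18.1×25.1) = 0.002201 K/W
R_total = 0.004126 K/W
Q = ΔT / R_total = 217 / 0.004126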